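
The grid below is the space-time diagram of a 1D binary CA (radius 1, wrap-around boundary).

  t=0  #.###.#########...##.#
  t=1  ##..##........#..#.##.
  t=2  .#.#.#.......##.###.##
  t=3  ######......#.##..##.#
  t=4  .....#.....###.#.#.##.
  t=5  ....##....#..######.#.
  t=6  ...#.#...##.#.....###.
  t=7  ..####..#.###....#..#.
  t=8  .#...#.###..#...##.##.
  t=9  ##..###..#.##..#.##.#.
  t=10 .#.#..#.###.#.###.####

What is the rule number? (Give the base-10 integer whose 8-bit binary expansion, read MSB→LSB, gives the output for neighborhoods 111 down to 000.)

  ### -> .   bit 7 = 0  t=0,i=3
  ##. -> #   bit 6 = 1  t=0,i=0
  #.# -> #   bit 5 = 1  t=0,i=1
  #.. -> .   bit 4 = 0  t=0,i=15
  .## -> .   bit 3 = 0  t=0,i=2
  .#. -> #   bit 2 = 1  t=1,i=14
  ..# -> #   bit 1 = 1  t=0,i=17
  ... -> .   bit 0 = 0  t=0,i=16
  bits 01100110 = 102

102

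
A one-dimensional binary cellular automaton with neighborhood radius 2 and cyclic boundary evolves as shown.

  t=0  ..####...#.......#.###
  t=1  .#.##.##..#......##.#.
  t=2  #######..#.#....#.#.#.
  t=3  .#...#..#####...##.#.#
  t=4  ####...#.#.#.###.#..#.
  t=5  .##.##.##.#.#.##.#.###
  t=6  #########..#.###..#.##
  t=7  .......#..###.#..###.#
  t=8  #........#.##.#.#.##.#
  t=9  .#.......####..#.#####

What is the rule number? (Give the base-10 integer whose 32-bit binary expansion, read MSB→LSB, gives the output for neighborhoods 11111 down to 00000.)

1767828776

  [31] ##### => .  t=2,i=2
  [30] ####. => #  t=0,i=4
  [29] ###.# => #  t=4,i=15
  [28] ###.. => .  t=0,i=5
  [27] ##.## => #  t=1,i=5
  [26] ##.#. => .  t=1,i=19
  [25] ##..# => .  t=0,i=0
  [24] ##... => #  t=0,i=6
  [23] #.### => .  t=0,i=19
  [22] #.##. => #  t=1,i=3
  [21] #.#.# => .  t=2,i=18
  [20] #.#.. => #  t=1,i=20
  [19] #..## => #  t=0,i=1
  [18] #..#. => #  t=1,i=0
  [17] #...# => #  t=0,i=7
  [16] #.... => .  t=0,i=11
  [15] .#### => #  t=0,i=3
  [14] .###. => #  t=0,i=20
  [13] .##.# => #  t=1,i=4
  [12] .##.. => .  t=1,i=7
  [11] .#.## => #  t=0,i=18
  [10] .#.#. => #  t=2,i=10
  [9] .#..# => .  t=1,i=21
  [8] .#... => #  t=0,i=10
  [7] ..### => .  t=0,i=2
  [6] ..##. => .  t=1,i=17
  [5] ..#.# => #  t=0,i=17
  [4] ..#.. => .  t=0,i=9
  [3] ...## => #  t=1,i=16
  [2] ...#. => .  t=0,i=8
  [1] ....# => .  t=0,i=15
  [0] ..... => .  t=0,i=12
  bits 01101001010111101110110100101000 = 1767828776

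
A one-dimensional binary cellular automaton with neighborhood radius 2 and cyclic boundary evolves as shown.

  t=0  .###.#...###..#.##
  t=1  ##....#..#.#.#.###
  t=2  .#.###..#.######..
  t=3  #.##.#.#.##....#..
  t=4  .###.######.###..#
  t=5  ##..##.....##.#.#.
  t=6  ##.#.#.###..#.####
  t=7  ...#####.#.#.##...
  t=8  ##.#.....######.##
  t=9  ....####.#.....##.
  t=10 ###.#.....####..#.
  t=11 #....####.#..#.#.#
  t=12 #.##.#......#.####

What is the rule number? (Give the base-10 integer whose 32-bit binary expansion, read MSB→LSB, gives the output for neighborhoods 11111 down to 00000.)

  [31] ##### => .  t=1,i=17
  [30] ####. => .  t=1,i=0
  [29] ###.# => .  t=0,i=3
  [28] ###.. => #  t=0,i=11
  [27] ##.## => #  t=0,i=0
  [26] ##.#. => .  t=0,i=4
  [25] ##..# => .  t=0,i=12
  [24] ##... => .  t=1,i=2
  [23] #.### => #  t=0,i=1
  [22] #.##. => #  t=0,i=16
  [21] #.#.# => #  t=1,i=11
  [20] #.#.. => .  t=0,i=5
  [19] #..## => #  t=5,i=3
  [18] #..#. => #  t=0,i=13
  [17] #...# => .  t=0,i=7
  [16] #.... => #  t=1,i=3
  [15] .#### => .  t=1,i=16
  [14] .###. => .  t=0,i=2
  [13] .##.# => #  t=0,i=17
  [12] .##.. => #  t=3,i=10
  [11] .#.## => #  t=0,i=15
  [10] .#.#. => #  t=1,i=10
  [9] .#..# => .  t=1,i=7
  [8] .#... => #  t=0,i=6
  [7] ..### => #  t=0,i=9
  [6] ..##. => .  t=5,i=4
  [5] ..#.# => .  t=0,i=14
  [4] ..#.. => .  t=1,i=6
  [3] ...## => .  t=0,i=8
  [2] ...#. => #  t=1,i=5
  [1] ....# => #  t=1,i=4
  [0] ..... => #  t=5,i=8
  bits 00011000111011010011110110000111 = 418200967

418200967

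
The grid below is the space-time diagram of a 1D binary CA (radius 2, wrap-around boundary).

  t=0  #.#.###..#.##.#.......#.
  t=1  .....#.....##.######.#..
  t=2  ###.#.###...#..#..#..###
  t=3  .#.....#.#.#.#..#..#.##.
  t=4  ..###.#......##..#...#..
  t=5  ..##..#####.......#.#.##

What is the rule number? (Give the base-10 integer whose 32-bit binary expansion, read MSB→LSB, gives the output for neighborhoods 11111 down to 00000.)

  nb #####: next=.  (t=1,i=16, bit31=0)
  nb ####.: next=#  (t=1,i=18, bit30=1)
  nb ###.#: next=.  (t=1,i=19, bit29=0)
  nb ###..: next=.  (t=0,i=6, bit28=0)
  nb ##.##: next=.  (t=1,i=13, bit27=0)
  nb ##.#.: next=.  (t=0,i=13, bit26=0)
  nb ##..#: next=.  (t=0,i=7, bit25=0)
  nb ##...: next=#  (t=2,i=9, bit24=1)
  nb #.###: next=.  (t=0,i=4, bit23=0)
  nb #.##.: next=#  (t=0,i=11, bit22=1)
  nb #.#.#: next=.  (t=0,i=0, bit21=0)
  nb #.#..: next=#  (t=0,i=14, bit20=1)
  nb #..##: next=.  (t=2,i=20, bit19=0)
  nb #..#.: next=.  (t=0,i=8, bit18=0)
  nb #...#: next=.  (t=2,i=10, bit17=0)
  nb #....: next=#  (t=0,i=16, bit16=1)
  nb .####: next=#  (t=1,i=15, bit15=1)
  nb .###.: next=#  (t=0,i=5, bit14=1)
  nb .##.#: next=#  (t=0,i=12, bit13=1)
  nb .##..: next=.  (t=3,i=22, bit12=0)
  nb .#.##: next=.  (t=0,i=3, bit11=0)
  nb .#.#.: next=.  (t=0,i=1, bit10=0)
  nb .#..#: next=#  (t=2,i=13, bit9=1)
  nb .#...: next=#  (t=0,i=15, bit8=1)
  nb ..###: next=#  (t=2,i=21, bit7=1)
  nb ..##.: next=.  (t=1,i=11, bit6=0)
  nb ..#.#: next=.  (t=0,i=9, bit5=0)
  nb ..#..: next=.  (t=1,i=5, bit4=0)
  nb ...##: next=.  (t=1,i=10, bit3=0)
  nb ...#.: next=#  (t=0,i=21, bit2=1)
  nb ....#: next=.  (t=0,i=20, bit1=0)
  nb .....: next=#  (t=0,i=17, bit0=1)
  bits 01000001010100011110001110000101 = 1095885701

1095885701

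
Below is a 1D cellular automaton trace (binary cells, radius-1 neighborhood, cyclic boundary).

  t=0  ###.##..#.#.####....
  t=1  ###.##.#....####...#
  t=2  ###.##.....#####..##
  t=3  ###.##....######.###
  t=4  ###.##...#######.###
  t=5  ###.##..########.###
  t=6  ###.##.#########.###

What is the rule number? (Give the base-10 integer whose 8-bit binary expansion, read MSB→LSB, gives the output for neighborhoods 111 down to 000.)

202

  [7] ### => #  t=0,i=1
  [6] ##. => #  t=0,i=2
  [5] #.# => .  t=0,i=3
  [4] #.. => .  t=0,i=6
  [3] .## => #  t=0,i=0
  [2] .#. => .  t=0,i=8
  [1] ..# => #  t=0,i=7
  [0] ... => .  t=0,i=17
  bits 11001010 = 202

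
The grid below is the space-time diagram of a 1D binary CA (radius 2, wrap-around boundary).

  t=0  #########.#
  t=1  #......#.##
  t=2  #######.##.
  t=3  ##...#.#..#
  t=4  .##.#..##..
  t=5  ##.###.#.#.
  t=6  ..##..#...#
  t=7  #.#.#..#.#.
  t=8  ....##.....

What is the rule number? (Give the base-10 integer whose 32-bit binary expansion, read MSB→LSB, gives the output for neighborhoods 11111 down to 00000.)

1603373903

  ##### -> .   bit 31 = 0  t=0,i=1
  ####. -> #   bit 30 = 1  t=0,i=7
  ###.# -> .   bit 29 = 0  t=0,i=8
  ###.. -> #   bit 28 = 1  t=1,i=0
  ##.## -> #   bit 27 = 1  t=0,i=9
  ##.#. -> #   bit 26 = 1  t=4,i=3
  ##..# -> #   bit 25 = 1  t=6,i=4
  ##... -> #   bit 24 = 1  t=1,i=1
  #.### -> #   bit 23 = 1  t=0,i=10
  #.##. -> .   bit 22 = 0  t=2,i=8
  #.#.# -> .   bit 21 = 0  t=5,i=7
  #.#.. -> #   bit 20 = 1  t=3,i=7
  #..## -> .   bit 19 = 0  t=3,i=9
  #..#. -> .   bit 18 = 0  t=6,i=5
  #...# -> .   bit 17 = 0  t=3,i=3
  #.... -> #   bit 16 = 1  t=1,i=2
  .#### -> #   bit 15 = 1  t=0,i=0
  .###. -> .   bit 14 = 0  t=1,i=10
  .##.# -> .   bit 13 = 0  t=2,i=9
  .##.. -> .   bit 12 = 0  t=4,i=8
  .#.## -> #   bit 11 = 1  t=1,i=8
  .#.#. -> .   bit 10 = 0  t=3,i=6
  .#..# -> #   bit 9 = 1  t=3,i=8
  .#... -> #   bit 8 = 1  t=6,i=7
  ..### -> .   bit 7 = 0  t=3,i=10
  ..##. -> #   bit 6 = 1  t=4,i=1
  ..#.# -> .   bit 5 = 0  t=1,i=7
  ..#.. -> .   bit 4 = 0  t=6,i=6
  ...## -> #   bit 3 = 1  t=4,i=0
  ...#. -> #   bit 2 = 1  t=1,i=6
  ....# -> #   bit 1 = 1  t=1,i=5
  ..... -> #   bit 0 = 1  t=1,i=3
  bits 01011111100100011000101101001111 = 1603373903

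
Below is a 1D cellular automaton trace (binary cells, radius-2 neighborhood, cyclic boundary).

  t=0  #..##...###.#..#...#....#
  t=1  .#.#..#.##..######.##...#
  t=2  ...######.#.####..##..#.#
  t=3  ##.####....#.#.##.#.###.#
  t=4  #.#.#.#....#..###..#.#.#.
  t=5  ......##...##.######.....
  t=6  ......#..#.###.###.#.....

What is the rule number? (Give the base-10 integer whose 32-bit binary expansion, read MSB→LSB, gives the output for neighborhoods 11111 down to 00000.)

  #####|#  b31=1 t=1,i=14
  ####.|.  b30=0 t=1,i=16
  ###.#|.  b29=0 t=0,i=10
  ###..|#  b28=1 t=2,i=15
  ##.##|#  b27=1 t=1,i=18
  ##.#.|.  b26=0 t=0,i=11
  ##..#|#  b25=1 t=0,i=1
  ##...|.  b24=0 t=0,i=5
  #.###|.  b23=0 t=2,i=12
  #.##.|#  b22=1 t=1,i=8
  #.#.#|.  b21=0 t=1,i=1
  #.#..|#  b20=1 t=0,i=12
  #..##|.  b19=0 t=0,i=2
  #..#.|#  b18=1 t=0,i=14
  #...#|#  b17=1 t=0,i=6
  #....|.  b16=0 t=0,i=21
  .####|#  b15=1 t=1,i=13
  .###.|#  b14=1 t=0,i=9
  .##.#|#  b13=1 t=3,i=16
  .##..|.  b12=0 t=0,i=0
  .#.##|#  b11=1 t=1,i=7
  .#.#.|.  b10=0 t=1,i=0
  .#..#|#  b9=1 t=0,i=13
  .#...|#  b8=1 t=0,i=16
  ..###|#  b7=1 t=0,i=8
  ..##.|#  b6=1 t=0,i=3
  ..#.#|#  b5=1 t=1,i=6
  ..#..|#  b4=1 t=0,i=15
  ...##|.  b3=0 t=0,i=7
  ...#.|.  b2=0 t=0,i=18
  ....#|.  b1=0 t=0,i=22
  .....|.  b0=0 t=5,i=0
  bits 10011010010101101110101111110000 = 2589387760

2589387760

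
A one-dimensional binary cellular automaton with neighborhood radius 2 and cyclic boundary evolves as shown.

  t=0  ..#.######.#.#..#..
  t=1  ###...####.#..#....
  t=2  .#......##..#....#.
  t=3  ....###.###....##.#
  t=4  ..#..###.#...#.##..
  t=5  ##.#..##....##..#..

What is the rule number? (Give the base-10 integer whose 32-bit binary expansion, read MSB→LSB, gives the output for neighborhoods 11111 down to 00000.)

  #####|#  b31=1 t=0,i=6
  ####.|#  b30=1 t=0,i=8
  ###.#|#  b29=1 t=0,i=9
  ###..|.  b28=0 t=1,i=2
  ##.##|#  b27=1 t=3,i=7
  ##.#.|.  b26=0 t=0,i=10
  ##..#|#  b25=1 t=2,i=10
  ##...|.  b24=0 t=1,i=3
  #.###|.  b23=0 t=0,i=4
  #.##.|.  b22=0 t=4,i=15
  #.#.#|#  b21=1 t=0,i=11
  #.#..|.  b20=0 t=0,i=13
  #..##|.  b19=0 t=4,i=4
  #..#.|.  b18=0 t=0,i=15
  #...#|.  b17=0 t=1,i=4
  #....|.  b16=0 t=0,i=18
  .####|.  b15=0 t=0,i=5
  .###.|#  b14=1 t=1,i=1
  .##.#|#  b13=1 t=3,i=16
  .##..|#  b12=1 t=2,i=9
  .#.##|.  b11=0 t=0,i=3
  .#.#.|.  b10=0 t=0,i=12
  .#..#|#  b9=1 t=0,i=14
  .#...|.  b8=0 t=0,i=17
  ..###|.  b7=0 t=1,i=0
  ..##.|#  b6=1 t=2,i=8
  ..#.#|#  b5=1 t=0,i=2
  ..#..|.  b4=0 t=0,i=16
  ...##|.  b3=0 t=1,i=5
  ...#.|#  b2=1 t=0,i=1
  ....#|#  b1=1 t=0,i=0
  .....|#  b0=1 t=2,i=4
  bits 11101010001000000111001001100111 = 3927994983

3927994983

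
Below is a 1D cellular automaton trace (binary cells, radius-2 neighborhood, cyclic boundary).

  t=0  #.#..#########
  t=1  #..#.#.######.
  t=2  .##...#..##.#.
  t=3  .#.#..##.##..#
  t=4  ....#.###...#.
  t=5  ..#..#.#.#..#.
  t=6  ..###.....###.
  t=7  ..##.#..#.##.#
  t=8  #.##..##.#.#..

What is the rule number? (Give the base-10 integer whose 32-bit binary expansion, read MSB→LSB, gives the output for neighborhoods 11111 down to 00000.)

  [31] ##### => #  t=0,i=7
  [30] ####. => .  t=0,i=13
  [29] ###.# => #  t=0,i=0
  [28] ###.. => .  t=4,i=8
  [27] ##.## => #  t=3,i=8
  [26] ##.#. => .  t=0,i=1
  [25] ##..# => .  t=3,i=11
  [24] ##... => #  t=2,i=3
  [23] #.### => .  t=1,i=7
  [22] #.##. => .  t=3,i=9
  [21] #.#.# => .  t=1,i=5
  [20] #.#.. => .  t=0,i=2
  [19] #..## => .  t=0,i=4
  [18] #..#. => #  t=1,i=2
  [17] #...# => .  t=2,i=4
  [16] #.... => .  t=4,i=0
  [15] .#### => .  t=0,i=6
  [14] .###. => #  t=4,i=7
  [13] .##.# => #  t=2,i=10
  [12] .##.. => .  t=2,i=2
  [11] .#.## => #  t=1,i=6
  [10] .#.#. => .  t=1,i=4
  [9] .#..# => #  t=0,i=3
  [8] .#... => .  t=4,i=13
  [7] ..### => #  t=0,i=5
  [6] ..##. => #  t=2,i=1
  [5] ..#.# => .  t=1,i=3
  [4] ..#.. => #  t=2,i=6
  [3] ...## => .  t=6,i=1
  [2] ...#. => .  t=2,i=5
  [1] ....# => #  t=4,i=2
  [0] ..... => .  t=4,i=1
  bits 10101001000001000110101011010010 = 2835638994

2835638994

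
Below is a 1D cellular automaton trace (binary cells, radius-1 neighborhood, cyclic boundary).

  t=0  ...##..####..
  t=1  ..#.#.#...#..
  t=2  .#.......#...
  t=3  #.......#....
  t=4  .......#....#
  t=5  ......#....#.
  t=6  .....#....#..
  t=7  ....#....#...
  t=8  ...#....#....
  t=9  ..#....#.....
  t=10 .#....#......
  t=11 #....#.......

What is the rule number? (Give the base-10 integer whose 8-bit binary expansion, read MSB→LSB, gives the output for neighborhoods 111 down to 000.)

  ### -> .   bit 7 = 0  t=0,i=8
  ##. -> #   bit 6 = 1  t=0,i=4
  #.# -> .   bit 5 = 0  t=1,i=3
  #.. -> .   bit 4 = 0  t=0,i=5
  .## -> .   bit 3 = 0  t=0,i=3
  .#. -> .   bit 2 = 0  t=1,i=2
  ..# -> #   bit 1 = 1  t=0,i=2
  ... -> .   bit 0 = 0  t=0,i=0
  bits 01000010 = 66

66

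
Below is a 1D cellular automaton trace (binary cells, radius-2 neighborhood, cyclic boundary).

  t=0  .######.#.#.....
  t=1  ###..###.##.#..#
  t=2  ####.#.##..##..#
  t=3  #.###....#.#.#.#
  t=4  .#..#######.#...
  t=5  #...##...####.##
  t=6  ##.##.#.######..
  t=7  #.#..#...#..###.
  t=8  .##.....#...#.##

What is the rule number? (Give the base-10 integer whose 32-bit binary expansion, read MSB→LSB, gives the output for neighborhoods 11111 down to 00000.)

  #####|.  b31=0 t=0,i=3
  ####.|#  b30=1 t=0,i=5
  ###.#|#  b29=1 t=0,i=6
  ###..|#  b28=1 t=1,i=2
  ##.##|#  b27=1 t=1,i=8
  ##.#.|#  b26=1 t=0,i=7
  ##..#|#  b25=1 t=1,i=3
  ##...|#  b24=1 t=3,i=5
  #.###|.  b23=0 t=3,i=2
  #.##.|.  b22=0 t=1,i=9
  #.#.#|.  b21=0 t=0,i=8
  #.#..|#  b20=1 t=0,i=10
  #..##|.  b19=0 t=1,i=4
  #..#.|.  b18=0 t=7,i=4
  #...#|.  b17=0 t=5,i=2
  #....|#  b16=1 t=0,i=12
  .####|#  b15=1 t=0,i=2
  .###.|.  b14=0 t=1,i=6
  .##.#|.  b13=0 t=1,i=10
  .##..|.  b12=0 t=2,i=8
  .#.##|.  b11=0 t=2,i=6
  .#.#.|#  b10=1 t=0,i=9
  .#..#|.  b9=0 t=1,i=13
  .#...|.  b8=0 t=0,i=11
  ..###|#  b7=1 t=0,i=1
  ..##.|#  b6=1 t=2,i=11
  ..#.#|#  b5=1 t=3,i=9
  ..#..|.  b4=0 t=4,i=1
  ...##|#  b3=1 t=0,i=0
  ...#.|#  b2=1 t=3,i=8
  ....#|#  b1=1 t=0,i=15
  .....|.  b0=0 t=0,i=13
  bits 01111111000100011000010011101110 = 2131854574

2131854574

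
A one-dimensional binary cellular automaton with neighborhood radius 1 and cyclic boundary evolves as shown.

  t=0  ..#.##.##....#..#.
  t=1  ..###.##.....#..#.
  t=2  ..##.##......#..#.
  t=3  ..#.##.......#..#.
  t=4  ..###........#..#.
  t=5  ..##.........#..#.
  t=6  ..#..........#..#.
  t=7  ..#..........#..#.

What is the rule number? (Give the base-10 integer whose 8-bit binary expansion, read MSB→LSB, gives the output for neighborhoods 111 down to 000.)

172

  ###|#  b7=1 t=1,i=3
  ##.|.  b6=0 t=0,i=5
  #.#|#  b5=1 t=0,i=3
  #..|.  b4=0 t=0,i=9
  .##|#  b3=1 t=0,i=4
  .#.|#  b2=1 t=0,i=2
  ..#|.  b1=0 t=0,i=1
  ...|.  b0=0 t=0,i=0
  bits 10101100 = 172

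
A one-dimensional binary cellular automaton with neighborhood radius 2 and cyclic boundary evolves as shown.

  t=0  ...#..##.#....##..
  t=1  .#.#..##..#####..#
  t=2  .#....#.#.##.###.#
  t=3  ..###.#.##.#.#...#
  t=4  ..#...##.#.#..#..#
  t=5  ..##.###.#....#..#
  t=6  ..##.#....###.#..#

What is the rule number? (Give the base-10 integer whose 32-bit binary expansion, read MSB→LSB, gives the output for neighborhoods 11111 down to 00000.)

1386326522

  ##### -> .   bit 31 = 0  t=1,i=12
  ####. -> #   bit 30 = 1  t=1,i=13
  ###.# -> .   bit 29 = 0  t=2,i=15
  ###.. -> #   bit 28 = 1  t=1,i=14
  ##.## -> .   bit 27 = 0  t=2,i=12
  ##.#. -> .   bit 26 = 0  t=0,i=8
  ##..# -> #   bit 25 = 1  t=1,i=8
  ##... -> .   bit 24 = 0  t=0,i=16
  #.### -> #   bit 23 = 1  t=2,i=13
  #.##. -> .   bit 22 = 0  t=2,i=10
  #.#.# -> #   bit 21 = 1  t=1,i=1
  #.#.. -> .   bit 20 = 0  t=0,i=9
  #..## -> .   bit 19 = 0  t=0,i=5
  #..#. -> .   bit 18 = 0  t=1,i=16
  #...# -> .   bit 17 = 0  t=3,i=15
  #.... -> #   bit 16 = 1  t=0,i=11
  .#### -> #   bit 15 = 1  t=1,i=11
  .###. -> .   bit 14 = 0  t=2,i=14
  .##.# -> #   bit 13 = 1  t=0,i=7
  .##.. -> .   bit 12 = 0  t=0,i=15
  .#.## -> #   bit 11 = 1  t=2,i=9
  .#.#. -> .   bit 10 = 0  t=1,i=0
  .#..# -> .   bit 9 = 0  t=0,i=4
  .#... -> #   bit 8 = 1  t=0,i=10
  ..### -> #   bit 7 = 1  t=1,i=10
  ..##. -> #   bit 6 = 1  t=0,i=6
  ..#.# -> #   bit 5 = 1  t=1,i=17
  ..#.. -> #   bit 4 = 1  t=0,i=3
  ...## -> #   bit 3 = 1  t=0,i=13
  ...#. -> .   bit 2 = 0  t=0,i=2
  ....# -> #   bit 1 = 1  t=0,i=1
  ..... -> .   bit 0 = 0  t=0,i=0
  bits 01010010101000011010100111111010 = 1386326522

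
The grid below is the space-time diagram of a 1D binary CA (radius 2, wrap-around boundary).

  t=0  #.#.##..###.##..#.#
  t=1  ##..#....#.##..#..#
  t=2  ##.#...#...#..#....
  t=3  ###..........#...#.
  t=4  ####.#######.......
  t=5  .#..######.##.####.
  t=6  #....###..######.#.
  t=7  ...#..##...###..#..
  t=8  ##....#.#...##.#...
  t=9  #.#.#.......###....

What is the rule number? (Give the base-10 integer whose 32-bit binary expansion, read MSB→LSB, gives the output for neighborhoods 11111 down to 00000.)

  #####|#  b31=1 t=4,i=7
  ####.|.  b30=0 t=4,i=2
  ###.#|.  b29=0 t=0,i=10
  ###..|#  b28=1 t=1,i=1
  ##.##|#  b27=1 t=0,i=11
  ##.#.|#  b26=1 t=0,i=1
  ##..#|.  b25=0 t=0,i=6
  ##...|#  b24=1 t=3,i=3
  #.###|#  b23=1 t=3,i=0
  #.##.|#  b22=1 t=0,i=4
  #.#.#|.  b21=0 t=0,i=2
  #.#..|.  b20=0 t=2,i=3
  #..##|.  b19=0 t=0,i=7
  #..#.|#  b18=1 t=0,i=15
  #...#|.  b17=0 t=2,i=5
  #....|.  b16=0 t=1,i=6
  .####|#  b15=1 t=4,i=1
  .###.|#  b14=1 t=0,i=9
  .##.#|#  b13=1 t=0,i=0
  .##..|.  b12=0 t=0,i=5
  .#.##|.  b11=0 t=0,i=3
  .#.#.|.  b10=0 t=6,i=18
  .#..#|.  b9=0 t=1,i=16
  .#...|.  b8=0 t=1,i=5
  ..###|.  b7=0 t=0,i=8
  ..##.|#  b6=1 t=2,i=0
  ..#.#|.  b5=0 t=0,i=16
  ..#..|.  b4=0 t=1,i=4
  ...##|.  b3=0 t=2,i=18
  ...#.|.  b2=0 t=1,i=8
  ....#|#  b1=1 t=1,i=7
  .....|#  b0=1 t=3,i=5
  bits 10011101110001001110000001000011 = 2646925379

2646925379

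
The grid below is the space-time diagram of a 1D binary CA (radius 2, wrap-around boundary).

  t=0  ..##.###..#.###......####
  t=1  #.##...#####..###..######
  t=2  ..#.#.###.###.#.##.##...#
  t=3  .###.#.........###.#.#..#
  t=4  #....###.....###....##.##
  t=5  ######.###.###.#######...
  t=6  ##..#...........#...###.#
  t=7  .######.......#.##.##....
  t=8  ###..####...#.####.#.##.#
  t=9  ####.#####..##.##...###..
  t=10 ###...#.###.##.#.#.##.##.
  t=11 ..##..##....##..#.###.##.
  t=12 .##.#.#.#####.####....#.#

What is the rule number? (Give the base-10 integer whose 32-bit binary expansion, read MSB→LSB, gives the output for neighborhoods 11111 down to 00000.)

1398124026

  ##### -> .   bit 31 = 0  t=1,i=9
  ####. -> #   bit 30 = 1  t=0,i=23
  ###.# -> .   bit 29 = 0  t=1,i=0
  ###.. -> #   bit 28 = 1  t=0,i=7
  ##.## -> .   bit 27 = 0  t=0,i=4
  ##.#. -> .   bit 26 = 0  t=2,i=13
  ##..# -> #   bit 25 = 1  t=0,i=0
  ##... -> #   bit 24 = 1  t=0,i=15
  #.### -> .   bit 23 = 0  t=0,i=5
  #.##. -> #   bit 22 = 1  t=1,i=2
  #.#.# -> .   bit 21 = 0  t=2,i=4
  #.#.. -> #   bit 20 = 1  t=3,i=5
  #..## -> .   bit 19 = 0  t=0,i=1
  #..#. -> #   bit 18 = 1  t=0,i=9
  #...# -> .   bit 17 = 0  t=1,i=5
  #.... -> #   bit 16 = 1  t=0,i=16
  .#### -> #   bit 15 = 1  t=0,i=22
  .###. -> .   bit 14 = 0  t=0,i=6
  .##.# -> #   bit 13 = 1  t=0,i=3
  .##.. -> .   bit 12 = 0  t=1,i=3
  .#.## -> #   bit 11 = 1  t=0,i=11
  .#.#. -> #   bit 10 = 1  t=2,i=3
  .#..# -> .   bit 9 = 0  t=2,i=0
  .#... -> #   bit 8 = 1  t=3,i=6
  ..### -> #   bit 7 = 1  t=0,i=21
  ..##. -> #   bit 6 = 1  t=0,i=2
  ..#.# -> #   bit 5 = 1  t=0,i=10
  ..#.. -> #   bit 4 = 1  t=2,i=24
  ...## -> #   bit 3 = 1  t=0,i=20
  ...#. -> .   bit 2 = 0  t=2,i=23
  ....# -> #   bit 1 = 1  t=0,i=19
  ..... -> .   bit 0 = 0  t=0,i=17
  bits 01010011010101011010110111111010 = 1398124026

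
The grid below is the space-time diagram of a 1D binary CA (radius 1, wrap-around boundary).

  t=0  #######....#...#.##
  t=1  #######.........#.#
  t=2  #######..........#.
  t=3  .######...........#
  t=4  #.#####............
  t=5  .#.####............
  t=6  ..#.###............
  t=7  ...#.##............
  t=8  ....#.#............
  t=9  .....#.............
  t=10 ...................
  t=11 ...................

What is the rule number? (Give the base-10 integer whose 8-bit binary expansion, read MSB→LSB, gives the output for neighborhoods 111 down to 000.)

224

  ### -> #   bit 7 = 1  t=0,i=0
  ##. -> #   bit 6 = 1  t=0,i=6
  #.# -> #   bit 5 = 1  t=0,i=16
  #.. -> .   bit 4 = 0  t=0,i=7
  .## -> .   bit 3 = 0  t=0,i=17
  .#. -> .   bit 2 = 0  t=0,i=11
  ..# -> .   bit 1 = 0  t=0,i=10
  ... -> .   bit 0 = 0  t=0,i=8
  bits 11100000 = 224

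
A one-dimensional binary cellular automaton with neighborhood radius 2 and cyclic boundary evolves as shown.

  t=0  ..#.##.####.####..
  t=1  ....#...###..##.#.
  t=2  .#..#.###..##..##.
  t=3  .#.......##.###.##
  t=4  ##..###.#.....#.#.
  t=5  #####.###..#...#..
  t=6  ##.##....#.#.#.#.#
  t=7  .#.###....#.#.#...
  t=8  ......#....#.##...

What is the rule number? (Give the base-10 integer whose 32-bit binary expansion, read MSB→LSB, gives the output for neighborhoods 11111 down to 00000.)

  #####|.  b31=0 t=5,i=2
  ####.|#  b30=1 t=0,i=9
  ###.#|#  b29=1 t=0,i=10
  ###..|.  b28=0 t=0,i=15
  ##.##|.  b27=0 t=0,i=6
  ##.#.|#  b26=1 t=1,i=15
  ##..#|#  b25=1 t=1,i=11
  ##...|#  b24=1 t=0,i=16
  #.###|.  b23=0 t=0,i=7
  #.##.|#  b22=1 t=0,i=4
  #.#.#|.  b21=0 t=4,i=16
  #.#..|#  b20=1 t=1,i=16
  #..##|#  b19=1 t=1,i=12
  #..#.|.  b18=0 t=2,i=0
  #...#|#  b17=1 t=1,i=6
  #....|.  b16=0 t=0,i=17
  .####|#  b15=1 t=0,i=8
  .###.|.  b14=0 t=1,i=9
  .##.#|.  b13=0 t=0,i=5
  .##..|#  b12=1 t=2,i=12
  .#.##|.  b11=0 t=0,i=3
  .#.#.|#  b10=1 t=4,i=15
  .#..#|.  b9=0 t=2,i=2
  .#...|.  b8=0 t=1,i=5
  ..###|#  b7=1 t=1,i=8
  ..##.|.  b6=0 t=1,i=13
  ..#.#|.  b5=0 t=0,i=2
  ..#..|#  b4=1 t=1,i=4
  ...##|#  b3=1 t=1,i=7
  ...#.|.  b2=0 t=0,i=1
  ....#|.  b1=0 t=0,i=0
  .....|#  b0=1 t=1,i=1
  bits 01100111010110101001010010011001 = 1733989529

1733989529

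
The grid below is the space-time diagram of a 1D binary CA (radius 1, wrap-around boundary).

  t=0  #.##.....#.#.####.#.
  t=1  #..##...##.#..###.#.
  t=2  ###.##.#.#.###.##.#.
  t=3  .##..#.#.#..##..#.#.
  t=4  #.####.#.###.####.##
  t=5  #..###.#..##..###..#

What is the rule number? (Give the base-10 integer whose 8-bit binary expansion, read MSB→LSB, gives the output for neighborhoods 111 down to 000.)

214

  nb ###: next=#  (t=0,i=14, bit7=1)
  nb ##.: next=#  (t=0,i=3, bit6=1)
  nb #.#: next=.  (t=0,i=1, bit5=0)
  nb #..: next=#  (t=0,i=4, bit4=1)
  nb .##: next=.  (t=0,i=2, bit3=0)
  nb .#.: next=#  (t=0,i=0, bit2=1)
  nb ..#: next=#  (t=0,i=8, bit1=1)
  nb ...: next=.  (t=0,i=5, bit0=0)
  bits 11010110 = 214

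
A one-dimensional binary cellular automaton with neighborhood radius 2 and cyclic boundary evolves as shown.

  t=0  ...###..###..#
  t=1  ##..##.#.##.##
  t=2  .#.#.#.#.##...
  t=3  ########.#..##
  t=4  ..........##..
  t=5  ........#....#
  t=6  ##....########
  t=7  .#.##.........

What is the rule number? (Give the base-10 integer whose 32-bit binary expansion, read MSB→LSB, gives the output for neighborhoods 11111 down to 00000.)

275736374

  #####|.  b31=0 t=3,i=0
  ####.|.  b30=0 t=1,i=0
  ###.#|.  b29=0 t=3,i=7
  ###..|#  b28=1 t=0,i=5
  ##.##|.  b27=0 t=1,i=11
  ##.#.|.  b26=0 t=1,i=6
  ##..#|.  b25=0 t=0,i=6
  ##...|.  b24=0 t=2,i=11
  #.###|.  b23=0 t=1,i=12
  #.##.|#  b22=1 t=1,i=9
  #.#.#|#  b21=1 t=1,i=7
  #.#..|.  b20=0 t=3,i=9
  #..##|#  b19=1 t=0,i=7
  #..#.|#  b18=1 t=0,i=12
  #...#|#  b17=1 t=0,i=1
  #....|#  b16=1 t=2,i=12
  .####|.  b15=0 t=1,i=13
  .###.|#  b14=1 t=0,i=4
  .##.#|#  b13=1 t=1,i=5
  .##..|.  b12=0 t=2,i=10
  .#.##|.  b11=0 t=1,i=8
  .#.#.|#  b10=1 t=2,i=2
  .#..#|#  b9=1 t=3,i=10
  .#...|#  b8=1 t=0,i=0
  ..###|.  b7=0 t=0,i=3
  ..##.|.  b6=0 t=1,i=4
  ..#.#|#  b5=1 t=2,i=1
  ..#..|#  b4=1 t=0,i=13
  ...##|.  b3=0 t=0,i=2
  ...#.|#  b2=1 t=2,i=0
  ....#|#  b1=1 t=2,i=13
  .....|.  b0=0 t=4,i=0
  bits 00010000011011110110011100110110 = 275736374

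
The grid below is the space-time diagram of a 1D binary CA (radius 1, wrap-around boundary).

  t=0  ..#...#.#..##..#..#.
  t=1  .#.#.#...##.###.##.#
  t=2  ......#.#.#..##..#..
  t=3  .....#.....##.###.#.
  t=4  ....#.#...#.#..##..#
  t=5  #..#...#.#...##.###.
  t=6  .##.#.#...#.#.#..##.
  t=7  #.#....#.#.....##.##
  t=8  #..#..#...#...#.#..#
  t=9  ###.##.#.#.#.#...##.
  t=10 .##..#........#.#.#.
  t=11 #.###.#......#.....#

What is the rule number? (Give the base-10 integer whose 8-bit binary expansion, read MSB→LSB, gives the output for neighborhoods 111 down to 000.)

  ###|#  b7=1 t=1,i=13
  ##.|#  b6=1 t=0,i=12
  #.#|.  b5=0 t=0,i=7
  #..|#  b4=1 t=0,i=3
  .##|.  b3=0 t=0,i=11
  .#.|.  b2=0 t=0,i=2
  ..#|#  b1=1 t=0,i=1
  ...|.  b0=0 t=0,i=0
  bits 11010010 = 210

210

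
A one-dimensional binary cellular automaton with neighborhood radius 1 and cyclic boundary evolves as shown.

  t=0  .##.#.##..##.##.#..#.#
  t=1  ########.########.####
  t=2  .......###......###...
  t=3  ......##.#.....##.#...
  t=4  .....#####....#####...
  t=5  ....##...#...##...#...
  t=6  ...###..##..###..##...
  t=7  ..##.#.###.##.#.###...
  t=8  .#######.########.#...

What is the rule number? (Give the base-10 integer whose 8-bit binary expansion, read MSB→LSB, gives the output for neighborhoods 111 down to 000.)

110

  nb ###: next=.  (t=1,i=0, bit7=0)
  nb ##.: next=#  (t=0,i=2, bit6=1)
  nb #.#: next=#  (t=0,i=0, bit5=1)
  nb #..: next=.  (t=0,i=8, bit4=0)
  nb .##: next=#  (t=0,i=1, bit3=1)
  nb .#.: next=#  (t=0,i=4, bit2=1)
  nb ..#: next=#  (t=0,i=9, bit1=1)
  nb ...: next=.  (t=2,i=0, bit0=0)
  bits 01101110 = 110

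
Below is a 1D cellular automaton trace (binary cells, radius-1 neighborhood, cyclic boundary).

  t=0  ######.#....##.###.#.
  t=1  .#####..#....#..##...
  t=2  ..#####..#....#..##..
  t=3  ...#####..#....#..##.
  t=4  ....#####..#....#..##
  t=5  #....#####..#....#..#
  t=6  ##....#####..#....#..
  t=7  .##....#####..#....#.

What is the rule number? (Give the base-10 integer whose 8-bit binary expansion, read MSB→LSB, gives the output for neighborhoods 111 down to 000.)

  ###|#  b7=1 t=0,i=1
  ##.|#  b6=1 t=0,i=5
  #.#|.  b5=0 t=0,i=6
  #..|#  b4=1 t=0,i=8
  .##|.  b3=0 t=0,i=0
  .#.|.  b2=0 t=0,i=7
  ..#|.  b1=0 t=0,i=11
  ...|.  b0=0 t=0,i=9
  bits 11010000 = 208

208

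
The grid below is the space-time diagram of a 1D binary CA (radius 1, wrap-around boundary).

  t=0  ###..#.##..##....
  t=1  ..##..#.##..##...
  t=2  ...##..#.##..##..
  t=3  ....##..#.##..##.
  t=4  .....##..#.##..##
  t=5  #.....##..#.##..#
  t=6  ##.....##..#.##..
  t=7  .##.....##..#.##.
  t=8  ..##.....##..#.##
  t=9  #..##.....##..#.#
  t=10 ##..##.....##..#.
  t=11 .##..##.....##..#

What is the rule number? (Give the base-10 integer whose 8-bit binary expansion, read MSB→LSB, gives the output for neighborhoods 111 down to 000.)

112

  ###|.  b7=0 t=0,i=1
  ##.|#  b6=1 t=0,i=2
  #.#|#  b5=1 t=0,i=6
  #..|#  b4=1 t=0,i=3
  .##|.  b3=0 t=0,i=0
  .#.|.  b2=0 t=0,i=5
  ..#|.  b1=0 t=0,i=4
  ...|.  b0=0 t=0,i=14
  bits 01110000 = 112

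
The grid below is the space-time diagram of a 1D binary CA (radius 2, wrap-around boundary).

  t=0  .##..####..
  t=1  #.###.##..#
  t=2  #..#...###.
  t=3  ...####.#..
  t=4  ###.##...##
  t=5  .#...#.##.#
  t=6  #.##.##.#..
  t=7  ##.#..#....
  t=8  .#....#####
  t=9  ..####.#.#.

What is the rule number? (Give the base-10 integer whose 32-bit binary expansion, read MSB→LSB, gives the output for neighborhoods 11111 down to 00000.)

1108081979

  #####|.  b31=0 t=4,i=0
  ####.|#  b30=1 t=0,i=7
  ###.#|.  b29=0 t=1,i=4
  ###..|.  b28=0 t=0,i=8
  ##.##|.  b27=0 t=1,i=1
  ##.#.|.  b26=0 t=2,i=10
  ##..#|#  b25=1 t=0,i=3
  ##...|.  b24=0 t=0,i=9
  #.###|.  b23=0 t=1,i=2
  #.##.|.  b22=0 t=1,i=6
  #.#.#|.  b21=0 t=5,i=10
  #.#..|.  b20=0 t=2,i=0
  #..##|#  b19=1 t=0,i=4
  #..#.|.  b18=0 t=2,i=2
  #...#|#  b17=1 t=0,i=10
  #....|#  b16=1 t=3,i=10
  .####|#  b15=1 t=0,i=6
  .###.|#  b14=1 t=1,i=3
  .##.#|#  b13=1 t=1,i=0
  .##..|#  b12=1 t=0,i=2
  .#.##|#  b11=1 t=5,i=6
  .#.#.|#  b10=1 t=5,i=0
  .#..#|.  b9=0 t=2,i=1
  .#...|#  b8=1 t=2,i=4
  ..###|.  b7=0 t=0,i=5
  ..##.|.  b6=0 t=0,i=1
  ..#.#|#  b5=1 t=5,i=5
  ..#..|#  b4=1 t=2,i=3
  ...##|#  b3=1 t=0,i=0
  ...#.|.  b2=0 t=5,i=4
  ....#|#  b1=1 t=3,i=1
  .....|#  b0=1 t=3,i=0
  bits 01000010000010111111110100111011 = 1108081979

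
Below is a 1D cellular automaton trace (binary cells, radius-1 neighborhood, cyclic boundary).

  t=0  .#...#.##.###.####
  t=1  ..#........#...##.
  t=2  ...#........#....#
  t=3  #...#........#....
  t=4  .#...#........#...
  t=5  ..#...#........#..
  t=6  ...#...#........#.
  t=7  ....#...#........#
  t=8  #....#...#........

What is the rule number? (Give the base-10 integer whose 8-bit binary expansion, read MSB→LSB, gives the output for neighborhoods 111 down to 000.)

  ### -> #   bit 7 = 1  t=0,i=11
  ##. -> .   bit 6 = 0  t=0,i=8
  #.# -> .   bit 5 = 0  t=0,i=0
  #.. -> #   bit 4 = 1  t=0,i=2
  .## -> .   bit 3 = 0  t=0,i=7
  .#. -> .   bit 2 = 0  t=0,i=1
  ..# -> .   bit 1 = 0  t=0,i=4
  ... -> .   bit 0 = 0  t=0,i=3
  bits 10010000 = 144

144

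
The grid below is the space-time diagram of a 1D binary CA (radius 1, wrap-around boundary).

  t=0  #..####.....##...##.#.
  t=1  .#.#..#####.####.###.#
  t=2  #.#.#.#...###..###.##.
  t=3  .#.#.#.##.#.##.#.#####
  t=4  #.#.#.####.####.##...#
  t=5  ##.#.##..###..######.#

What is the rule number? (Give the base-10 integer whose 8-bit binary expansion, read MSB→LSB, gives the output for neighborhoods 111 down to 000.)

121

  ### -> .   bit 7 = 0  t=0,i=4
  ##. -> #   bit 6 = 1  t=0,i=6
  #.# -> #   bit 5 = 1  t=0,i=19
  #.. -> #   bit 4 = 1  t=0,i=1
  .## -> #   bit 3 = 1  t=0,i=3
  .#. -> .   bit 2 = 0  t=0,i=0
  ..# -> .   bit 1 = 0  t=0,i=2
  ... -> #   bit 0 = 1  t=0,i=8
  bits 01111001 = 121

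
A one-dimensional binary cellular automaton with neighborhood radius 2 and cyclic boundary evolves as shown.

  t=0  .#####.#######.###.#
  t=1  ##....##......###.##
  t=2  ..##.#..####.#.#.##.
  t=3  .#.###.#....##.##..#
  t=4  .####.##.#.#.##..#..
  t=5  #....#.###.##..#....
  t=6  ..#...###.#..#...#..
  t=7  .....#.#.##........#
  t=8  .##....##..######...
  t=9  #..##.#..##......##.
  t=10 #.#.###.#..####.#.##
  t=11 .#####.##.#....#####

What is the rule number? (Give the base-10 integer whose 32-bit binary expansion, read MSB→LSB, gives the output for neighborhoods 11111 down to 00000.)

263809033

  #####|.  b31=0 t=0,i=3
  ####.|.  b30=0 t=0,i=4
  ###.#|.  b29=0 t=0,i=5
  ###..|.  b28=0 t=1,i=1
  ##.##|#  b27=1 t=0,i=6
  ##.#.|#  b26=1 t=0,i=18
  ##..#|#  b25=1 t=3,i=17
  ##...|#  b24=1 t=1,i=2
  #.###|#  b23=1 t=0,i=1
  #.##.|.  b22=0 t=2,i=17
  #.#.#|#  b21=1 t=0,i=19
  #.#..|#  b20=1 t=2,i=5
  #..##|#  b19=1 t=2,i=7
  #..#.|.  b18=0 t=3,i=18
  #...#|.  b17=0 t=2,i=0
  #....|#  b16=1 t=1,i=3
  .####|.  b15=0 t=0,i=2
  .###.|#  b14=1 t=0,i=16
  .##.#|#  b13=1 t=2,i=3
  .##..|.  b12=0 t=1,i=7
  .#.##|#  b11=1 t=0,i=0
  .#.#.|.  b10=0 t=2,i=14
  .#..#|.  b9=0 t=2,i=6
  .#...|.  b8=0 t=3,i=8
  ..###|.  b7=0 t=1,i=14
  ..##.|.  b6=0 t=1,i=6
  ..#.#|.  b5=0 t=3,i=19
  ..#..|.  b4=0 t=4,i=17
  ...##|#  b3=1 t=1,i=5
  ...#.|.  b2=0 t=5,i=4
  ....#|.  b1=0 t=1,i=4
  .....|#  b0=1 t=1,i=10
  bits 00001111101110010110100000001001 = 263809033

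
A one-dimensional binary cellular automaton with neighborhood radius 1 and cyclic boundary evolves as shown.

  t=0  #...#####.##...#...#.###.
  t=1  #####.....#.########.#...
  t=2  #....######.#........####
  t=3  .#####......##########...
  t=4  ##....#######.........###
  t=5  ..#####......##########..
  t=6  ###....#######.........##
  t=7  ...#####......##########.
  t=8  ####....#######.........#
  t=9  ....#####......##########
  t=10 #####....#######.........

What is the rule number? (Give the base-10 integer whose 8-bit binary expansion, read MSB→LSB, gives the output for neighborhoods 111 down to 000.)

31

  ###|.  b7=0 t=0,i=5
  ##.|.  b6=0 t=0,i=8
  #.#|.  b5=0 t=0,i=9
  #..|#  b4=1 t=0,i=1
  .##|#  b3=1 t=0,i=4
  .#.|#  b2=1 t=0,i=0
  ..#|#  b1=1 t=0,i=3
  ...|#  b0=1 t=0,i=2
  bits 00011111 = 31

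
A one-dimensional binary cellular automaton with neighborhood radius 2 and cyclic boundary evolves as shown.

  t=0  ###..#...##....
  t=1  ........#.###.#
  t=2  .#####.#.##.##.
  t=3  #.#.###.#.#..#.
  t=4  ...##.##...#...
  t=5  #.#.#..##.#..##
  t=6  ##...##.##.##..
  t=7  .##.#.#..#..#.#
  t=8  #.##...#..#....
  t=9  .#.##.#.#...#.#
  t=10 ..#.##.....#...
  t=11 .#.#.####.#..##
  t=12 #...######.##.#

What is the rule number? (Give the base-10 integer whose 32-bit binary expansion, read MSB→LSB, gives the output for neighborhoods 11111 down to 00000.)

  nb #####: next=.  (t=2,i=3, bit31=0)
  nb ####.: next=#  (t=2,i=4, bit30=1)
  nb ###.#: next=#  (t=1,i=12, bit29=1)
  nb ###..: next=.  (t=0,i=2, bit28=0)
  nb ##.##: next=.  (t=2,i=11, bit27=0)
  nb ##.#.: next=#  (t=1,i=13, bit26=1)
  nb ##..#: next=.  (t=0,i=3, bit25=0)
  nb ##...: next=#  (t=0,i=11, bit24=1)
  nb #.###: next=#  (t=1,i=10, bit23=1)
  nb #.##.: next=.  (t=2,i=9, bit22=0)
  nb #.#.#: next=.  (t=2,i=7, bit21=0)
  nb #.#..: next=.  (t=1,i=14, bit20=0)
  nb #..##: next=#  (t=2,i=0, bit19=1)
  nb #..#.: next=.  (t=0,i=4, bit18=0)
  nb #...#: next=.  (t=0,i=7, bit17=0)
  nb #....: next=#  (t=0,i=12, bit16=1)
  nb .####: next=#  (t=2,i=2, bit15=1)
  nb .###.: next=.  (t=0,i=1, bit14=0)
  nb .##.#: next=#  (t=2,i=10, bit13=1)
  nb .##..: next=#  (t=0,i=10, bit12=1)
  nb .#.##: next=#  (t=1,i=9, bit11=1)
  nb .#.#.: next=.  (t=3,i=1, bit10=0)
  nb .#..#: next=#  (t=3,i=11, bit9=1)
  nb .#...: next=.  (t=0,i=6, bit8=0)
  nb ..###: next=.  (t=0,i=0, bit7=0)
  nb ..##.: next=.  (t=0,i=9, bit6=0)
  nb ..#.#: next=.  (t=1,i=8, bit5=0)
  nb ..#..: next=.  (t=0,i=5, bit4=0)
  nb ...##: next=#  (t=0,i=8, bit3=1)
  nb ...#.: next=#  (t=1,i=7, bit2=1)
  nb ....#: next=.  (t=0,i=13, bit1=0)
  nb .....: next=#  (t=1,i=2, bit0=1)
  bits 01100101100010011011101000001101 = 1703524877

1703524877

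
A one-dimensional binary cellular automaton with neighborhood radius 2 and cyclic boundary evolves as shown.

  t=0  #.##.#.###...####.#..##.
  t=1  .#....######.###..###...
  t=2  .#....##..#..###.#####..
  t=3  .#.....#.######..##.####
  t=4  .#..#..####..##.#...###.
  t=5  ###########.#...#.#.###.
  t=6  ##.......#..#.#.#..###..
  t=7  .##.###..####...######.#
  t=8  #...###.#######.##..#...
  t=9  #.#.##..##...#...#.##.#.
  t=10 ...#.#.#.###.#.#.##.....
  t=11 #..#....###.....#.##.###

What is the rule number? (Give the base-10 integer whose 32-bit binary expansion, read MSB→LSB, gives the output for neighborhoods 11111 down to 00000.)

1369365169

  #####|.  b31=0 t=1,i=8
  ####.|#  b30=1 t=0,i=15
  ###.#|.  b29=0 t=0,i=16
  ###..|#  b28=1 t=0,i=9
  ##.##|.  b27=0 t=1,i=12
  ##.#.|.  b26=0 t=0,i=4
  ##..#|.  b25=0 t=1,i=16
  ##...|#  b24=1 t=0,i=10
  #.###|#  b23=1 t=0,i=7
  #.##.|.  b22=0 t=0,i=2
  #.#.#|.  b21=0 t=0,i=0
  #.#..|#  b20=1 t=0,i=18
  #..##|#  b19=1 t=0,i=20
  #..#.|#  b18=1 t=2,i=9
  #...#|#  b17=1 t=0,i=11
  #....|.  b16=0 t=1,i=3
  .####|#  b15=1 t=0,i=14
  .###.|#  b14=1 t=0,i=8
  .##.#|.  b13=0 t=0,i=3
  .##..|#  b12=1 t=2,i=7
  .#.##|#  b11=1 t=0,i=1
  .#.#.|.  b10=0 t=5,i=17
  .#..#|#  b9=1 t=0,i=19
  .#...|.  b8=0 t=1,i=2
  ..###|#  b7=1 t=0,i=13
  ..##.|.  b6=0 t=0,i=21
  ..#.#|#  b5=1 t=3,i=7
  ..#..|#  b4=1 t=1,i=1
  ...##|.  b3=0 t=0,i=12
  ...#.|.  b2=0 t=1,i=0
  ....#|.  b1=0 t=1,i=4
  .....|#  b0=1 t=3,i=4
  bits 01010001100111101101101010110001 = 1369365169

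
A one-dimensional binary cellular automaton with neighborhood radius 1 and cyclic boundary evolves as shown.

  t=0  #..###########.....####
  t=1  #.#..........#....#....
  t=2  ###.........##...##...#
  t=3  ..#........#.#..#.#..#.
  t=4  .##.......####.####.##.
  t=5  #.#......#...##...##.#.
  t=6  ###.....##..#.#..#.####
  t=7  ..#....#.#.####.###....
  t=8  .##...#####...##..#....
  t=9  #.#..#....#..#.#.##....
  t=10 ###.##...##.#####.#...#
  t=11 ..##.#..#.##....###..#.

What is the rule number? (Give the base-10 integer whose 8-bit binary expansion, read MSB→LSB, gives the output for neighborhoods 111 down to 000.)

  ###|.  b7=0 t=0,i=4
  ##.|#  b6=1 t=0,i=0
  #.#|#  b5=1 t=1,i=1
  #..|.  b4=0 t=0,i=1
  .##|.  b3=0 t=0,i=3
  .#.|#  b2=1 t=1,i=0
  ..#|#  b1=1 t=0,i=2
  ...|.  b0=0 t=0,i=15
  bits 01100110 = 102

102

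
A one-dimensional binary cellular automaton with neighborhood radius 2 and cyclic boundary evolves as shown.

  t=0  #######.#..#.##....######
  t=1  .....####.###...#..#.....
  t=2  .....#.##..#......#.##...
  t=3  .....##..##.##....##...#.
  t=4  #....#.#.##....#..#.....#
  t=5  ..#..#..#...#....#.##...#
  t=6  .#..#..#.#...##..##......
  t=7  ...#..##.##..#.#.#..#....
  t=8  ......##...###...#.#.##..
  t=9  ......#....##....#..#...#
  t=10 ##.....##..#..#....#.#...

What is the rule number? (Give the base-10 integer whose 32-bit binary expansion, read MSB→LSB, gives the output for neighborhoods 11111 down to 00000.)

1712679392

  [31] ##### => .  t=0,i=0
  [30] ####. => #  t=0,i=5
  [29] ###.# => #  t=0,i=6
  [28] ###.. => .  t=1,i=12
  [27] ##.## => .  t=1,i=9
  [26] ##.#. => #  t=0,i=7
  [25] ##..# => #  t=2,i=9
  [24] ##... => .  t=0,i=15
  [23] #.### => .  t=1,i=10
  [22] #.##. => .  t=0,i=13
  [21] #.#.# => .  t=4,i=7
  [20] #.#.. => #  t=0,i=8
  [19] #..## => .  t=3,i=8
  [18] #..#. => #  t=0,i=10
  [17] #...# => .  t=1,i=14
  [16] #.... => #  t=0,i=16
  [15] .#### => .  t=0,i=20
  [14] .###. => #  t=1,i=11
  [13] .##.# => #  t=3,i=10
  [12] .##.. => .  t=0,i=14
  [11] .#.## => #  t=0,i=12
  [10] .#.#. => .  t=4,i=6
  [9] .#..# => .  t=0,i=9
  [8] .#... => #  t=1,i=20
  [7] ..### => #  t=0,i=19
  [6] ..##. => #  t=3,i=5
  [5] ..#.# => #  t=0,i=11
  [4] ..#.. => .  t=1,i=16
  [3] ...## => .  t=0,i=18
  [2] ...#. => .  t=1,i=15
  [1] ....# => .  t=0,i=17
  [0] ..... => .  t=1,i=0
  bits 01100110000101010110100111100000 = 1712679392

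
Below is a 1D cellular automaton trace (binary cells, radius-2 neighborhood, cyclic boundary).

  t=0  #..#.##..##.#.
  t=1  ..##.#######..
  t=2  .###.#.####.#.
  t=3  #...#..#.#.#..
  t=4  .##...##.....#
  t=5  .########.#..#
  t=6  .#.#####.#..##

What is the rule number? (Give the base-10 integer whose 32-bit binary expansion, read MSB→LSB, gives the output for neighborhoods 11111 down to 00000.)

3352179049

  nb #####: next=#  (t=1,i=7, bit31=1)
  nb ####.: next=#  (t=1,i=10, bit30=1)
  nb ###.#: next=.  (t=2,i=3, bit29=0)
  nb ###..: next=.  (t=1,i=11, bit28=0)
  nb ##.##: next=.  (t=1,i=4, bit27=0)
  nb ##.#.: next=#  (t=0,i=11, bit26=1)
  nb ##..#: next=#  (t=0,i=7, bit25=1)
  nb ##...: next=#  (t=1,i=12, bit24=1)
  nb #.###: next=#  (t=1,i=5, bit23=1)
  nb #.##.: next=#  (t=0,i=5, bit22=1)
  nb #.#.#: next=.  (t=0,i=12, bit21=0)
  nb #.#..: next=.  (t=0,i=0, bit20=0)
  nb #..##: next=#  (t=0,i=8, bit19=1)
  nb #..#.: next=#  (t=0,i=2, bit18=1)
  nb #...#: next=#  (t=3,i=2, bit17=1)
  nb #....: next=.  (t=1,i=13, bit16=0)
  nb .####: next=.  (t=1,i=6, bit15=0)
  nb .###.: next=.  (t=2,i=2, bit14=0)
  nb .##.#: next=#  (t=0,i=10, bit13=1)
  nb .##..: next=#  (t=0,i=6, bit12=1)
  nb .#.##: next=.  (t=0,i=4, bit11=0)
  nb .#.#.: next=.  (t=0,i=13, bit10=0)
  nb .#..#: next=.  (t=0,i=1, bit9=0)
  nb .#...: next=#  (t=3,i=1, bit8=1)
  nb ..###: next=.  (t=2,i=1, bit7=0)
  nb ..##.: next=#  (t=0,i=9, bit6=1)
  nb ..#.#: next=#  (t=0,i=3, bit5=1)
  nb ..#..: next=.  (t=3,i=0, bit4=0)
  nb ...##: next=#  (t=1,i=1, bit3=1)
  nb ...#.: next=.  (t=3,i=3, bit2=0)
  nb ....#: next=.  (t=1,i=0, bit1=0)
  nb .....: next=#  (t=4,i=10, bit0=1)
  bits 11000111110011100011000101101001 = 3352179049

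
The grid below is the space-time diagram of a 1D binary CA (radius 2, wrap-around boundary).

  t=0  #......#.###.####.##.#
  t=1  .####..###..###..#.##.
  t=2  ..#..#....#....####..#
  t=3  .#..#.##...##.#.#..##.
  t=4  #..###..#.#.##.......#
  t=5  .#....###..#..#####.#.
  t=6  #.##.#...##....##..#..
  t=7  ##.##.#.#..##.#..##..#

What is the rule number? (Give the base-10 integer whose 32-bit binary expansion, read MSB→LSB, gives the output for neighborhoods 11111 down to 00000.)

2407901481

  #####|#  b31=1 t=5,i=16
  ####.|.  b30=0 t=0,i=15
  ###.#|.  b29=0 t=0,i=11
  ###..|.  b28=0 t=1,i=4
  ##.##|#  b27=1 t=0,i=12
  ##.#.|#  b26=1 t=3,i=13
  ##..#|#  b25=1 t=1,i=5
  ##...|#  b24=1 t=0,i=1
  #.###|#  b23=1 t=0,i=9
  #.##.|.  b22=0 t=0,i=18
  #.#.#|.  b21=0 t=3,i=14
  #.#..|.  b20=0 t=3,i=16
  #..##|.  b19=0 t=1,i=0
  #..#.|#  b18=1 t=1,i=16
  #...#|.  b17=0 t=3,i=9
  #....|#  b16=1 t=0,i=2
  .####|#  b15=1 t=0,i=14
  .###.|.  b14=0 t=0,i=10
  .##.#|#  b13=1 t=0,i=19
  .##..|.  b12=0 t=0,i=0
  .#.##|#  b11=1 t=0,i=8
  .#.#.|.  b10=0 t=3,i=15
  .#..#|.  b9=0 t=2,i=0
  .#...|#  b8=1 t=2,i=6
  ..###|.  b7=0 t=1,i=1
  ..##.|.  b6=0 t=3,i=11
  ..#.#|#  b5=1 t=0,i=7
  ..#..|.  b4=0 t=2,i=2
  ...##|#  b3=1 t=2,i=14
  ...#.|.  b2=0 t=0,i=6
  ....#|.  b1=0 t=0,i=5
  .....|#  b0=1 t=0,i=3
  bits 10001111100001011010100100101001 = 2407901481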